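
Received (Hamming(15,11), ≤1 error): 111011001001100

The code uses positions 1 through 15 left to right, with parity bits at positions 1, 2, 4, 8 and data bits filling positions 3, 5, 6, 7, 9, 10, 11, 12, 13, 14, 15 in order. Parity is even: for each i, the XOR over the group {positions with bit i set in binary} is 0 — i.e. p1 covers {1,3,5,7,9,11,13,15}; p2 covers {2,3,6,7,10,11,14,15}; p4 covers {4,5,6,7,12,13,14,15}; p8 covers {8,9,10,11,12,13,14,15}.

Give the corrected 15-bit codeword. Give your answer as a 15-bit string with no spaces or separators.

s1 (pos 1,3,5,7,9,11,13,15): 1⊕1⊕1⊕0⊕1⊕0⊕1⊕0 = 1
s2 (pos 2,3,6,7,10,11,14,15): 1⊕1⊕1⊕0⊕0⊕0⊕0⊕0 = 1
s4 (pos 4,5,6,7,12,13,14,15): 0⊕1⊕1⊕0⊕1⊕1⊕0⊕0 = 0
s8 (pos 8,9,10,11,12,13,14,15): 0⊕1⊕0⊕0⊕1⊕1⊕0⊕0 = 1
Syndrome s8…s1 = 1011 → error at position 11.
Flip position 11: 111011001001100 → 111011001011100

111011001011100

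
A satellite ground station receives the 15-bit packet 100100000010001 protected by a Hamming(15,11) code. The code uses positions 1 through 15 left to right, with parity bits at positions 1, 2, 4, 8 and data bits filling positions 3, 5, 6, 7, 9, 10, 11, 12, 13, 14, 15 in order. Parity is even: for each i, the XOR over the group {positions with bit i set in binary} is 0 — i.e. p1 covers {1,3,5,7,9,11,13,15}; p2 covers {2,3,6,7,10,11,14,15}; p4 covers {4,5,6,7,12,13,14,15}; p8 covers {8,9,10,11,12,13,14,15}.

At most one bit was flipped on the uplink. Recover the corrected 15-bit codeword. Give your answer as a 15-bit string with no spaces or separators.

000100000010001

s1 (pos 1,3,5,7,9,11,13,15): 1⊕0⊕0⊕0⊕0⊕1⊕0⊕1 = 1
s2 (pos 2,3,6,7,10,11,14,15): 0⊕0⊕0⊕0⊕0⊕1⊕0⊕1 = 0
s4 (pos 4,5,6,7,12,13,14,15): 1⊕0⊕0⊕0⊕0⊕0⊕0⊕1 = 0
s8 (pos 8,9,10,11,12,13,14,15): 0⊕0⊕0⊕1⊕0⊕0⊕0⊕1 = 0
Syndrome s8…s1 = 0001 → error at position 1.
Flip position 1: 100100000010001 → 000100000010001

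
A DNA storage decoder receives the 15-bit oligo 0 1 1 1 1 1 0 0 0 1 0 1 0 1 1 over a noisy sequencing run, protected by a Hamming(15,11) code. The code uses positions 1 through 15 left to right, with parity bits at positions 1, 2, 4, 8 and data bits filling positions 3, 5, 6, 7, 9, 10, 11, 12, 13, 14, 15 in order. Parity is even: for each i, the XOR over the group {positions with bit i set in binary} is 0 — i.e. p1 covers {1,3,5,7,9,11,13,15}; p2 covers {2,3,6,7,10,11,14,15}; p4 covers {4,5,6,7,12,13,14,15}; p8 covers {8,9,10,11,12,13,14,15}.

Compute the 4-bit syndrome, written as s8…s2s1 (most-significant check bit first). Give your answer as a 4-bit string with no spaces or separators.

0001

s1 (pos 1,3,5,7,9,11,13,15): 0⊕1⊕1⊕0⊕0⊕0⊕0⊕1 = 1
s2 (pos 2,3,6,7,10,11,14,15): 1⊕1⊕1⊕0⊕1⊕0⊕1⊕1 = 0
s4 (pos 4,5,6,7,12,13,14,15): 1⊕1⊕1⊕0⊕1⊕0⊕1⊕1 = 0
s8 (pos 8,9,10,11,12,13,14,15): 0⊕0⊕1⊕0⊕1⊕0⊕1⊕1 = 0
Syndrome s8…s1 = 0001 → error at position 1.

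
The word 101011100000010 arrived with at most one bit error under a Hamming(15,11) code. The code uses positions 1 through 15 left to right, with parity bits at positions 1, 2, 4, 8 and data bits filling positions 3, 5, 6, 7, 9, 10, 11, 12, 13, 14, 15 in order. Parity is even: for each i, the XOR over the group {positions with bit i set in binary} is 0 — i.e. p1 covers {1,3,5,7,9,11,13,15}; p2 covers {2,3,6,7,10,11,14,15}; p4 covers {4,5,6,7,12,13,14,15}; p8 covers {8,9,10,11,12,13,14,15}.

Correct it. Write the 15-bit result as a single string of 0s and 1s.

101011110000010

s1 (pos 1,3,5,7,9,11,13,15): 1⊕1⊕1⊕1⊕0⊕0⊕0⊕0 = 0
s2 (pos 2,3,6,7,10,11,14,15): 0⊕1⊕1⊕1⊕0⊕0⊕1⊕0 = 0
s4 (pos 4,5,6,7,12,13,14,15): 0⊕1⊕1⊕1⊕0⊕0⊕1⊕0 = 0
s8 (pos 8,9,10,11,12,13,14,15): 0⊕0⊕0⊕0⊕0⊕0⊕1⊕0 = 1
Syndrome s8…s1 = 1000 → error at position 8.
Flip position 8: 101011100000010 → 101011110000010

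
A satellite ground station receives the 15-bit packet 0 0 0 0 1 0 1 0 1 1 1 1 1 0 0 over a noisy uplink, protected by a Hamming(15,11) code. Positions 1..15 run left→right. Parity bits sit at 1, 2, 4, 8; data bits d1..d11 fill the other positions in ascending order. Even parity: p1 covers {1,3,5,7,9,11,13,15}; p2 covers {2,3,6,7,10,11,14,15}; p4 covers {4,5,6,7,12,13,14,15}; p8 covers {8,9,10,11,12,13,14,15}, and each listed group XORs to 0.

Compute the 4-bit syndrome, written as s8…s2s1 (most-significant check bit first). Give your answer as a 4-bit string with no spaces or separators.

s1 (pos 1,3,5,7,9,11,13,15): 0⊕0⊕1⊕1⊕1⊕1⊕1⊕0 = 1
s2 (pos 2,3,6,7,10,11,14,15): 0⊕0⊕0⊕1⊕1⊕1⊕0⊕0 = 1
s4 (pos 4,5,6,7,12,13,14,15): 0⊕1⊕0⊕1⊕1⊕1⊕0⊕0 = 0
s8 (pos 8,9,10,11,12,13,14,15): 0⊕1⊕1⊕1⊕1⊕1⊕0⊕0 = 1
Syndrome s8…s1 = 1011 → error at position 11.

1011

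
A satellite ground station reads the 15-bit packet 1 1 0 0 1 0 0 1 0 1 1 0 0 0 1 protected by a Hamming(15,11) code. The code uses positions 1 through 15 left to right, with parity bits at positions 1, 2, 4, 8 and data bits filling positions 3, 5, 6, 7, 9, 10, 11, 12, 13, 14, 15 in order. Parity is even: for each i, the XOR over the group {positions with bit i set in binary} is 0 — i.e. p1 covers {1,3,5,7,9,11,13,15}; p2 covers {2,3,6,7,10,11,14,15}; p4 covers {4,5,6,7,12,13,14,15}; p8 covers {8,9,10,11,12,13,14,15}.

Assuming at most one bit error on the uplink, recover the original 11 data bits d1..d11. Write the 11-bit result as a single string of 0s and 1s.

01000110001

s1 (pos 1,3,5,7,9,11,13,15): 1⊕0⊕1⊕0⊕0⊕1⊕0⊕1 = 0
s2 (pos 2,3,6,7,10,11,14,15): 1⊕0⊕0⊕0⊕1⊕1⊕0⊕1 = 0
s4 (pos 4,5,6,7,12,13,14,15): 0⊕1⊕0⊕0⊕0⊕0⊕0⊕1 = 0
s8 (pos 8,9,10,11,12,13,14,15): 1⊕0⊕1⊕1⊕0⊕0⊕0⊕1 = 0
Syndrome s8…s1 = 0000 → no error.
Read data bits from positions 3,5,6,7,9,10,11,12,13,14,15: 01000110001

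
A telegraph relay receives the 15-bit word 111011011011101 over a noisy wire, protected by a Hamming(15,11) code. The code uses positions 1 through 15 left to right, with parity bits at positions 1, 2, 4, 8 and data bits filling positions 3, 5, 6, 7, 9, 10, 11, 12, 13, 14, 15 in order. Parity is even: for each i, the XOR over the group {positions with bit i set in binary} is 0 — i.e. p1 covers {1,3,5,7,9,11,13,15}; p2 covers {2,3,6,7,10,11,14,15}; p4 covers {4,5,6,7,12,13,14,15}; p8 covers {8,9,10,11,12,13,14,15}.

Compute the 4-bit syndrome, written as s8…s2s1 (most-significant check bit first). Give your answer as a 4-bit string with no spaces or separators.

s1 (pos 1,3,5,7,9,11,13,15): 1⊕1⊕1⊕0⊕1⊕1⊕1⊕1 = 1
s2 (pos 2,3,6,7,10,11,14,15): 1⊕1⊕1⊕0⊕0⊕1⊕0⊕1 = 1
s4 (pos 4,5,6,7,12,13,14,15): 0⊕1⊕1⊕0⊕1⊕1⊕0⊕1 = 1
s8 (pos 8,9,10,11,12,13,14,15): 1⊕1⊕0⊕1⊕1⊕1⊕0⊕1 = 0
Syndrome s8…s1 = 0111 → error at position 7.

0111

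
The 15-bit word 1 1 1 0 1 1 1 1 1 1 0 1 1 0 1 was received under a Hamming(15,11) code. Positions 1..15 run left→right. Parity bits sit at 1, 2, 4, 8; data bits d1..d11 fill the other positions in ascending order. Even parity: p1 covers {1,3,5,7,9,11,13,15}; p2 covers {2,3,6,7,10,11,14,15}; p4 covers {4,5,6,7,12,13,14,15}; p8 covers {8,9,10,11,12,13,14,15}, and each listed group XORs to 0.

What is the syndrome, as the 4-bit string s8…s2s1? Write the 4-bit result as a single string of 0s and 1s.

s1 (pos 1,3,5,7,9,11,13,15): 1⊕1⊕1⊕1⊕1⊕0⊕1⊕1 = 1
s2 (pos 2,3,6,7,10,11,14,15): 1⊕1⊕1⊕1⊕1⊕0⊕0⊕1 = 0
s4 (pos 4,5,6,7,12,13,14,15): 0⊕1⊕1⊕1⊕1⊕1⊕0⊕1 = 0
s8 (pos 8,9,10,11,12,13,14,15): 1⊕1⊕1⊕0⊕1⊕1⊕0⊕1 = 0
Syndrome s8…s1 = 0001 → error at position 1.

0001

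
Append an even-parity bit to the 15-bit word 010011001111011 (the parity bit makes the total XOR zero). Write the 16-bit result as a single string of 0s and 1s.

XOR of the 15 data bits: 0⊕1⊕0⊕0⊕1⊕1⊕0⊕0⊕1⊕1⊕1⊕1⊕0⊕1⊕1 = 1
Parity bit = 1 (so all 16 bits XOR to 0).

0100110011110111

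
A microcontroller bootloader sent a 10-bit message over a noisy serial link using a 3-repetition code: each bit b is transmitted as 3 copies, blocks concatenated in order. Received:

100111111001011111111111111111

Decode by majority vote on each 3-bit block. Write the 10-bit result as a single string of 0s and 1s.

Block 1 (100): 1 one → 0
Block 2 (111): 3 ones → 1
Block 3 (111): 3 ones → 1
Block 4 (001): 1 one → 0
Block 5 (011): 2 ones → 1
Block 6 (111): 3 ones → 1
Block 7 (111): 3 ones → 1
Block 8 (111): 3 ones → 1
Block 9 (111): 3 ones → 1
Block 10 (111): 3 ones → 1

0110111111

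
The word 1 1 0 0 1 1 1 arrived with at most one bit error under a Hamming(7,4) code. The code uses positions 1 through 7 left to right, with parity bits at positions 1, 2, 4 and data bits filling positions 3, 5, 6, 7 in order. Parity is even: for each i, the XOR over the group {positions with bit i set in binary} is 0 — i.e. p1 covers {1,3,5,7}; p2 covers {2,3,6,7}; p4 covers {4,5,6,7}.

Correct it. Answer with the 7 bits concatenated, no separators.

1100110

s1 (pos 1,3,5,7): 1⊕0⊕1⊕1 = 1
s2 (pos 2,3,6,7): 1⊕0⊕1⊕1 = 1
s4 (pos 4,5,6,7): 0⊕1⊕1⊕1 = 1
Syndrome s4…s1 = 111 → error at position 7.
Flip position 7: 1100111 → 1100110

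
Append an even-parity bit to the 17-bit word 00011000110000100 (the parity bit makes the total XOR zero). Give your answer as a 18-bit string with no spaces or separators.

XOR of the 17 data bits: 0⊕0⊕0⊕1⊕1⊕0⊕0⊕0⊕1⊕1⊕0⊕0⊕0⊕0⊕1⊕0⊕0 = 1
Parity bit = 1 (so all 18 bits XOR to 0).

000110001100001001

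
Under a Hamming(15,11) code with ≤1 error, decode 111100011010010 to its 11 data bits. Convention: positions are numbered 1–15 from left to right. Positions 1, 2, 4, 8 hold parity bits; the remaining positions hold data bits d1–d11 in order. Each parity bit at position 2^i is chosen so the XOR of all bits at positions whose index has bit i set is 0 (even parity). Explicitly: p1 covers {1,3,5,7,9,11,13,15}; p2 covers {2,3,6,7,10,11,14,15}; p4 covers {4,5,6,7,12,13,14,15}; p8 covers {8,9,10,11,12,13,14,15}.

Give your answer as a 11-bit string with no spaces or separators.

s1 (pos 1,3,5,7,9,11,13,15): 1⊕1⊕0⊕0⊕1⊕1⊕0⊕0 = 0
s2 (pos 2,3,6,7,10,11,14,15): 1⊕1⊕0⊕0⊕0⊕1⊕1⊕0 = 0
s4 (pos 4,5,6,7,12,13,14,15): 1⊕0⊕0⊕0⊕0⊕0⊕1⊕0 = 0
s8 (pos 8,9,10,11,12,13,14,15): 1⊕1⊕0⊕1⊕0⊕0⊕1⊕0 = 0
Syndrome s8…s1 = 0000 → no error.
Read data bits from positions 3,5,6,7,9,10,11,12,13,14,15: 10001010010

10001010010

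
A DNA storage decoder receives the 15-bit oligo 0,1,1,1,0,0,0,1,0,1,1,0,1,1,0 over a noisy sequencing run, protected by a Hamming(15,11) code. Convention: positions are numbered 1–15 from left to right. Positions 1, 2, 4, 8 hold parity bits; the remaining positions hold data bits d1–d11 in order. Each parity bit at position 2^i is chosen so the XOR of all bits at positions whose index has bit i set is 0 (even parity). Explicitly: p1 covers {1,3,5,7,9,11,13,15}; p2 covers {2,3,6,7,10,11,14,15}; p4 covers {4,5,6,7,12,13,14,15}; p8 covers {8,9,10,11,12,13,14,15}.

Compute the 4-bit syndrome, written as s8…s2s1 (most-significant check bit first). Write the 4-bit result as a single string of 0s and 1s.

s1 (pos 1,3,5,7,9,11,13,15): 0⊕1⊕0⊕0⊕0⊕1⊕1⊕0 = 1
s2 (pos 2,3,6,7,10,11,14,15): 1⊕1⊕0⊕0⊕1⊕1⊕1⊕0 = 1
s4 (pos 4,5,6,7,12,13,14,15): 1⊕0⊕0⊕0⊕0⊕1⊕1⊕0 = 1
s8 (pos 8,9,10,11,12,13,14,15): 1⊕0⊕1⊕1⊕0⊕1⊕1⊕0 = 1
Syndrome s8…s1 = 1111 → error at position 15.

1111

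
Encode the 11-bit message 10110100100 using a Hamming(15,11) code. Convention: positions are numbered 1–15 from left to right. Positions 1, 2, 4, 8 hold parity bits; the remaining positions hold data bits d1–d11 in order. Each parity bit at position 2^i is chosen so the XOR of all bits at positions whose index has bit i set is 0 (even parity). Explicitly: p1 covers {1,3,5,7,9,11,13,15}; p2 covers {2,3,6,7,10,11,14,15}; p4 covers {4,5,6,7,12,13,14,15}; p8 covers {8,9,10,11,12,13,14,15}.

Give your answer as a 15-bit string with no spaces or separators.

Place data at non-parity positions: p1 p2 1 p4 0 1 1 p8 0 1 0 0 1 0 0
p1 (pos 1,3,5,7,9,11,13,15): XOR of data positions = 1⊕0⊕1⊕0⊕0⊕1⊕0 = 1
p2 (pos 2,3,6,7,10,11,14,15): XOR of data positions = 1⊕1⊕1⊕1⊕0⊕0⊕0 = 0
p4 (pos 4,5,6,7,12,13,14,15): XOR of data positions = 0⊕1⊕1⊕0⊕1⊕0⊕0 = 1
p8 (pos 8,9,10,11,12,13,14,15): XOR of data positions = 0⊕1⊕0⊕0⊕1⊕0⊕0 = 0
Codeword: 101101100100100

101101100100100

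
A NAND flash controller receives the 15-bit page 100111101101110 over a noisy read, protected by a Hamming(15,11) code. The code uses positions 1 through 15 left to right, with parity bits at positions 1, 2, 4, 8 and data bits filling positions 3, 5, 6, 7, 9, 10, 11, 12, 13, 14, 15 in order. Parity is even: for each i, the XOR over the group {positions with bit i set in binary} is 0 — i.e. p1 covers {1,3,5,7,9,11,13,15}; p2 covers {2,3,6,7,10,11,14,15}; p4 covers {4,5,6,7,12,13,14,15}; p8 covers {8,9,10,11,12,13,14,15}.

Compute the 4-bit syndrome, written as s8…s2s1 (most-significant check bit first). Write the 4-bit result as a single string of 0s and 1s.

s1 (pos 1,3,5,7,9,11,13,15): 1⊕0⊕1⊕1⊕1⊕0⊕1⊕0 = 1
s2 (pos 2,3,6,7,10,11,14,15): 0⊕0⊕1⊕1⊕1⊕0⊕1⊕0 = 0
s4 (pos 4,5,6,7,12,13,14,15): 1⊕1⊕1⊕1⊕1⊕1⊕1⊕0 = 1
s8 (pos 8,9,10,11,12,13,14,15): 0⊕1⊕1⊕0⊕1⊕1⊕1⊕0 = 1
Syndrome s8…s1 = 1101 → error at position 13.

1101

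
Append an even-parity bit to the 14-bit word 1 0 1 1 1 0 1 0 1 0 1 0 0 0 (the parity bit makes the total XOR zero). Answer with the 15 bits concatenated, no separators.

101110101010001

XOR of the 14 data bits: 1⊕0⊕1⊕1⊕1⊕0⊕1⊕0⊕1⊕0⊕1⊕0⊕0⊕0 = 1
Parity bit = 1 (so all 15 bits XOR to 0).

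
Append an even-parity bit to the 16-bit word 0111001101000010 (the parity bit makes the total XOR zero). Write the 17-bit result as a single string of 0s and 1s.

01110011010000101

XOR of the 16 data bits: 0⊕1⊕1⊕1⊕0⊕0⊕1⊕1⊕0⊕1⊕0⊕0⊕0⊕0⊕1⊕0 = 1
Parity bit = 1 (so all 17 bits XOR to 0).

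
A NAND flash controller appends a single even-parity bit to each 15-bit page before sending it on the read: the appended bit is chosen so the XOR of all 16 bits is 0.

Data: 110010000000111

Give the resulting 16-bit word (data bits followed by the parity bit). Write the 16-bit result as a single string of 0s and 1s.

1100100000001110

XOR of the 15 data bits: 1⊕1⊕0⊕0⊕1⊕0⊕0⊕0⊕0⊕0⊕0⊕0⊕1⊕1⊕1 = 0
Parity bit = 0 (so all 16 bits XOR to 0).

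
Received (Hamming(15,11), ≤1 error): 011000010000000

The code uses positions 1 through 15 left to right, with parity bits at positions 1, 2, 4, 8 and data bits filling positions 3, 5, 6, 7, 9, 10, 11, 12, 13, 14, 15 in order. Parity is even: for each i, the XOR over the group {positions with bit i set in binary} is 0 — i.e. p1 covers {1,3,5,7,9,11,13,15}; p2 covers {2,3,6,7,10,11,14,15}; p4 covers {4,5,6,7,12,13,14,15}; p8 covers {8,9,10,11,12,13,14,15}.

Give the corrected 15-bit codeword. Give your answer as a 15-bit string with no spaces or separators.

s1 (pos 1,3,5,7,9,11,13,15): 0⊕1⊕0⊕0⊕0⊕0⊕0⊕0 = 1
s2 (pos 2,3,6,7,10,11,14,15): 1⊕1⊕0⊕0⊕0⊕0⊕0⊕0 = 0
s4 (pos 4,5,6,7,12,13,14,15): 0⊕0⊕0⊕0⊕0⊕0⊕0⊕0 = 0
s8 (pos 8,9,10,11,12,13,14,15): 1⊕0⊕0⊕0⊕0⊕0⊕0⊕0 = 1
Syndrome s8…s1 = 1001 → error at position 9.
Flip position 9: 011000010000000 → 011000011000000

011000011000000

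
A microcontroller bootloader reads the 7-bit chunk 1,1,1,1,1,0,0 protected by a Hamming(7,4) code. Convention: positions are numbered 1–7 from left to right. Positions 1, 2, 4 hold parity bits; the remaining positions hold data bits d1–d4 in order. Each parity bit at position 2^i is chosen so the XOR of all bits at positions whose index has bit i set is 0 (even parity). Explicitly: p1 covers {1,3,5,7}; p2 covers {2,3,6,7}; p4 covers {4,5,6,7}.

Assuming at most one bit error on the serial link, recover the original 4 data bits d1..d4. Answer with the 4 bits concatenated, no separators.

s1 (pos 1,3,5,7): 1⊕1⊕1⊕0 = 1
s2 (pos 2,3,6,7): 1⊕1⊕0⊕0 = 0
s4 (pos 4,5,6,7): 1⊕1⊕0⊕0 = 0
Syndrome s4…s1 = 001 → error at position 1.
Flip position 1: 1111100 → 0111100
Read data bits from positions 3,5,6,7: 1100

1100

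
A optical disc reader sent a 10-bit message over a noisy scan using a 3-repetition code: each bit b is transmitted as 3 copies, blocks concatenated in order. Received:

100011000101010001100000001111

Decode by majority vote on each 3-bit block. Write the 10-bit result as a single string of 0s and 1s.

Block 1 (100): 1 one → 0
Block 2 (011): 2 ones → 1
Block 3 (000): 0 ones → 0
Block 4 (101): 2 ones → 1
Block 5 (010): 1 one → 0
Block 6 (001): 1 one → 0
Block 7 (100): 1 one → 0
Block 8 (000): 0 ones → 0
Block 9 (001): 1 one → 0
Block 10 (111): 3 ones → 1

0101000001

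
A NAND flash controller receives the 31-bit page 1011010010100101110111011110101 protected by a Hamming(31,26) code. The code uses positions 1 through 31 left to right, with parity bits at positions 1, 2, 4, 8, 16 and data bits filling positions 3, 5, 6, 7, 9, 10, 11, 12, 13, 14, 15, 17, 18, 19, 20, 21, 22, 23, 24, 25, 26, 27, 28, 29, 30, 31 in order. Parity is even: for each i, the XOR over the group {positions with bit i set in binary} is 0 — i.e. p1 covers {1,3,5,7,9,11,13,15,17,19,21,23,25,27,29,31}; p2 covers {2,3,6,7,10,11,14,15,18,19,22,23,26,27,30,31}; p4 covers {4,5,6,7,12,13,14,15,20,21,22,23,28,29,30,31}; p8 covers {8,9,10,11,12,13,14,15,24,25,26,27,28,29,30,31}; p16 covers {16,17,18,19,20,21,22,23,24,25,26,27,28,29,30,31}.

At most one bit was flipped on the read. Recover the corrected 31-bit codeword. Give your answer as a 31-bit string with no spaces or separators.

s1 (pos 1,3,5,7,9,11,13,15,17,19,21,23,25,27,29,31): 1⊕1⊕0⊕0⊕1⊕1⊕0⊕0⊕1⊕0⊕1⊕0⊕1⊕1⊕1⊕1 = 0
s2 (pos 2,3,6,7,10,11,14,15,18,19,22,23,26,27,30,31): 0⊕1⊕1⊕0⊕0⊕1⊕1⊕0⊕1⊕0⊕1⊕0⊕1⊕1⊕0⊕1 = 1
s4 (pos 4,5,6,7,12,13,14,15,20,21,22,23,28,29,30,31): 1⊕0⊕1⊕0⊕0⊕0⊕1⊕0⊕1⊕1⊕1⊕0⊕0⊕1⊕0⊕1 = 0
s8 (pos 8,9,10,11,12,13,14,15,24,25,26,27,28,29,30,31): 0⊕1⊕0⊕1⊕0⊕0⊕1⊕0⊕1⊕1⊕1⊕1⊕0⊕1⊕0⊕1 = 1
s16 (pos 16,17,18,19,20,21,22,23,24,25,26,27,28,29,30,31): 1⊕1⊕1⊕0⊕1⊕1⊕1⊕0⊕1⊕1⊕1⊕1⊕0⊕1⊕0⊕1 = 0
Syndrome s16…s1 = 01010 → error at position 10.
Flip position 10: 1011010010100101110111011110101 → 1011010011100101110111011110101

1011010011100101110111011110101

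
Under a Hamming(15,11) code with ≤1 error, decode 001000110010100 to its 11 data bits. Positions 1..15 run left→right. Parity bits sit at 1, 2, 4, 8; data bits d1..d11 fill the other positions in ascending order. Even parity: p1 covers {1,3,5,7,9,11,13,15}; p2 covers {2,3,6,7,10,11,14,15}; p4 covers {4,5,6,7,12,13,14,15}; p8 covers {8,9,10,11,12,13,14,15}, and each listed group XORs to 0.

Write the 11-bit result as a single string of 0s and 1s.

s1 (pos 1,3,5,7,9,11,13,15): 0⊕1⊕0⊕1⊕0⊕1⊕1⊕0 = 0
s2 (pos 2,3,6,7,10,11,14,15): 0⊕1⊕0⊕1⊕0⊕1⊕0⊕0 = 1
s4 (pos 4,5,6,7,12,13,14,15): 0⊕0⊕0⊕1⊕0⊕1⊕0⊕0 = 0
s8 (pos 8,9,10,11,12,13,14,15): 1⊕0⊕0⊕1⊕0⊕1⊕0⊕0 = 1
Syndrome s8…s1 = 1010 → error at position 10.
Flip position 10: 001000110010100 → 001000110110100
Read data bits from positions 3,5,6,7,9,10,11,12,13,14,15: 10010110100

10010110100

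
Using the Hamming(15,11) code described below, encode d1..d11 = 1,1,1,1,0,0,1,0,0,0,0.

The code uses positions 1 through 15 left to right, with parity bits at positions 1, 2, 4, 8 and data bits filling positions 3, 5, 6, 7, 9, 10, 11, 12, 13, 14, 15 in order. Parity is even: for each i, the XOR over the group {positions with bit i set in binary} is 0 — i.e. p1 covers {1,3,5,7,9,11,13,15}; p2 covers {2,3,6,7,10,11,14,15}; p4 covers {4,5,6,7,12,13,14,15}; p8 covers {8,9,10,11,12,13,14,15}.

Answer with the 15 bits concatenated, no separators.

Place data at non-parity positions: p1 p2 1 p4 1 1 1 p8 0 0 1 0 0 0 0
p1 (pos 1,3,5,7,9,11,13,15): XOR of data positions = 1⊕1⊕1⊕0⊕1⊕0⊕0 = 0
p2 (pos 2,3,6,7,10,11,14,15): XOR of data positions = 1⊕1⊕1⊕0⊕1⊕0⊕0 = 0
p4 (pos 4,5,6,7,12,13,14,15): XOR of data positions = 1⊕1⊕1⊕0⊕0⊕0⊕0 = 1
p8 (pos 8,9,10,11,12,13,14,15): XOR of data positions = 0⊕0⊕1⊕0⊕0⊕0⊕0 = 1
Codeword: 001111110010000

001111110010000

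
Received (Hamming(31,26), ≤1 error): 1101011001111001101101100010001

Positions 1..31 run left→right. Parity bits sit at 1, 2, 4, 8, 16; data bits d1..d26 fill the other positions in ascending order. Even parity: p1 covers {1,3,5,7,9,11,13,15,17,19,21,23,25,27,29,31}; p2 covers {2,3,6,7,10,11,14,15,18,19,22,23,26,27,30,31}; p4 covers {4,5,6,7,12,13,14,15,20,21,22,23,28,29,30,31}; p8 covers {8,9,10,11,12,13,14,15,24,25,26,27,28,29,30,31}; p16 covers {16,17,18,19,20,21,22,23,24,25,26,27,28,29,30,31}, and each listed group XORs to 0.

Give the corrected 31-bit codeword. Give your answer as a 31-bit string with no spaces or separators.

1101111001111001101101100010001

s1 (pos 1,3,5,7,9,11,13,15,17,19,21,23,25,27,29,31): 1⊕0⊕0⊕1⊕0⊕1⊕1⊕0⊕1⊕1⊕0⊕1⊕0⊕1⊕0⊕1 = 1
s2 (pos 2,3,6,7,10,11,14,15,18,19,22,23,26,27,30,31): 1⊕0⊕1⊕1⊕1⊕1⊕0⊕0⊕0⊕1⊕1⊕1⊕0⊕1⊕0⊕1 = 0
s4 (pos 4,5,6,7,12,13,14,15,20,21,22,23,28,29,30,31): 1⊕0⊕1⊕1⊕1⊕1⊕0⊕0⊕1⊕0⊕1⊕1⊕0⊕0⊕0⊕1 = 1
s8 (pos 8,9,10,11,12,13,14,15,24,25,26,27,28,29,30,31): 0⊕0⊕1⊕1⊕1⊕1⊕0⊕0⊕0⊕0⊕0⊕1⊕0⊕0⊕0⊕1 = 0
s16 (pos 16,17,18,19,20,21,22,23,24,25,26,27,28,29,30,31): 1⊕1⊕0⊕1⊕1⊕0⊕1⊕1⊕0⊕0⊕0⊕1⊕0⊕0⊕0⊕1 = 0
Syndrome s16…s1 = 00101 → error at position 5.
Flip position 5: 1101011001111001101101100010001 → 1101111001111001101101100010001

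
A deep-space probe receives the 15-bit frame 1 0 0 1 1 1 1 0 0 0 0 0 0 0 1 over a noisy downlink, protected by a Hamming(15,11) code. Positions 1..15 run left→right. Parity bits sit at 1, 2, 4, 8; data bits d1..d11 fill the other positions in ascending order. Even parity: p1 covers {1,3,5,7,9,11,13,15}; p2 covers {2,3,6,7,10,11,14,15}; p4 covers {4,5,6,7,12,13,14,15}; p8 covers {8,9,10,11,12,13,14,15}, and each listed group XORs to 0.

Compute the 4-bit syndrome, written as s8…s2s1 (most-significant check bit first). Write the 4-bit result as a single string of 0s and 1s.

1110

s1 (pos 1,3,5,7,9,11,13,15): 1⊕0⊕1⊕1⊕0⊕0⊕0⊕1 = 0
s2 (pos 2,3,6,7,10,11,14,15): 0⊕0⊕1⊕1⊕0⊕0⊕0⊕1 = 1
s4 (pos 4,5,6,7,12,13,14,15): 1⊕1⊕1⊕1⊕0⊕0⊕0⊕1 = 1
s8 (pos 8,9,10,11,12,13,14,15): 0⊕0⊕0⊕0⊕0⊕0⊕0⊕1 = 1
Syndrome s8…s1 = 1110 → error at position 14.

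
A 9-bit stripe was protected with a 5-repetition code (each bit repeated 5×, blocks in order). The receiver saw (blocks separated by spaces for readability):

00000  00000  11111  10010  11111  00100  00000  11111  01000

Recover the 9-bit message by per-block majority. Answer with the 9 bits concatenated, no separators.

Block 1 (00000): 0 ones → 0
Block 2 (00000): 0 ones → 0
Block 3 (11111): 5 ones → 1
Block 4 (10010): 2 ones → 0
Block 5 (11111): 5 ones → 1
Block 6 (00100): 1 one → 0
Block 7 (00000): 0 ones → 0
Block 8 (11111): 5 ones → 1
Block 9 (01000): 1 one → 0

001010010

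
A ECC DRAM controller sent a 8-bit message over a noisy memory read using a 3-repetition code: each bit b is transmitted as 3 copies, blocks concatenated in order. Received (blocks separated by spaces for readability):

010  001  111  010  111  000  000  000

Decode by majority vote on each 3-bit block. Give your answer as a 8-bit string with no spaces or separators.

Block 1 (010): 1 one → 0
Block 2 (001): 1 one → 0
Block 3 (111): 3 ones → 1
Block 4 (010): 1 one → 0
Block 5 (111): 3 ones → 1
Block 6 (000): 0 ones → 0
Block 7 (000): 0 ones → 0
Block 8 (000): 0 ones → 0

00101000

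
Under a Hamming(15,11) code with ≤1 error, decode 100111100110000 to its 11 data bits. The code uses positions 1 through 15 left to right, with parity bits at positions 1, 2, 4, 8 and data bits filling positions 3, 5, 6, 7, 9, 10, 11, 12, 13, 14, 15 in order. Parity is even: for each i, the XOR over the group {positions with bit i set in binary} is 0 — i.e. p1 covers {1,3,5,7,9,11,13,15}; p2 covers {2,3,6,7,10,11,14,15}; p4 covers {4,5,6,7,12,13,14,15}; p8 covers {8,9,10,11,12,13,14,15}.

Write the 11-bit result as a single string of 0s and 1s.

s1 (pos 1,3,5,7,9,11,13,15): 1⊕0⊕1⊕1⊕0⊕1⊕0⊕0 = 0
s2 (pos 2,3,6,7,10,11,14,15): 0⊕0⊕1⊕1⊕1⊕1⊕0⊕0 = 0
s4 (pos 4,5,6,7,12,13,14,15): 1⊕1⊕1⊕1⊕0⊕0⊕0⊕0 = 0
s8 (pos 8,9,10,11,12,13,14,15): 0⊕0⊕1⊕1⊕0⊕0⊕0⊕0 = 0
Syndrome s8…s1 = 0000 → no error.
Read data bits from positions 3,5,6,7,9,10,11,12,13,14,15: 01110110000

01110110000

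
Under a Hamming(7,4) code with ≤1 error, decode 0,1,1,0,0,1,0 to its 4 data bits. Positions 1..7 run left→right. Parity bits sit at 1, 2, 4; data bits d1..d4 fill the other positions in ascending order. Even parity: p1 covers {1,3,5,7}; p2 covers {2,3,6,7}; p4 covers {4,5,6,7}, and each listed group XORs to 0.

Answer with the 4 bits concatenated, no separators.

1011

s1 (pos 1,3,5,7): 0⊕1⊕0⊕0 = 1
s2 (pos 2,3,6,7): 1⊕1⊕1⊕0 = 1
s4 (pos 4,5,6,7): 0⊕0⊕1⊕0 = 1
Syndrome s4…s1 = 111 → error at position 7.
Flip position 7: 0110010 → 0110011
Read data bits from positions 3,5,6,7: 1011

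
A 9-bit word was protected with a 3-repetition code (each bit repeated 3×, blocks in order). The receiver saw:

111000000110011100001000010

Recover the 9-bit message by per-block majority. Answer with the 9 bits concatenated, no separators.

Block 1 (111): 3 ones → 1
Block 2 (000): 0 ones → 0
Block 3 (000): 0 ones → 0
Block 4 (110): 2 ones → 1
Block 5 (011): 2 ones → 1
Block 6 (100): 1 one → 0
Block 7 (001): 1 one → 0
Block 8 (000): 0 ones → 0
Block 9 (010): 1 one → 0

100110000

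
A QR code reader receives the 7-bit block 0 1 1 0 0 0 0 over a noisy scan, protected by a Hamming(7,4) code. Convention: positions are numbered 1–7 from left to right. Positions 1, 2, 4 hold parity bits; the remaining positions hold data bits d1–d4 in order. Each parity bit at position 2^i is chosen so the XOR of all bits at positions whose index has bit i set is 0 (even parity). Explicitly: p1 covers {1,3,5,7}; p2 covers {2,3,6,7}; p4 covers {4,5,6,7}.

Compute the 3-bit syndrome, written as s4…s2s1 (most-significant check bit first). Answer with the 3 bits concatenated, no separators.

s1 (pos 1,3,5,7): 0⊕1⊕0⊕0 = 1
s2 (pos 2,3,6,7): 1⊕1⊕0⊕0 = 0
s4 (pos 4,5,6,7): 0⊕0⊕0⊕0 = 0
Syndrome s4…s1 = 001 → error at position 1.

001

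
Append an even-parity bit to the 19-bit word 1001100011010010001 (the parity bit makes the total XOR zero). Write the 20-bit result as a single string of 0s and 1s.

10011000110100100010

XOR of the 19 data bits: 1⊕0⊕0⊕1⊕1⊕0⊕0⊕0⊕1⊕1⊕0⊕1⊕0⊕0⊕1⊕0⊕0⊕0⊕1 = 0
Parity bit = 0 (so all 20 bits XOR to 0).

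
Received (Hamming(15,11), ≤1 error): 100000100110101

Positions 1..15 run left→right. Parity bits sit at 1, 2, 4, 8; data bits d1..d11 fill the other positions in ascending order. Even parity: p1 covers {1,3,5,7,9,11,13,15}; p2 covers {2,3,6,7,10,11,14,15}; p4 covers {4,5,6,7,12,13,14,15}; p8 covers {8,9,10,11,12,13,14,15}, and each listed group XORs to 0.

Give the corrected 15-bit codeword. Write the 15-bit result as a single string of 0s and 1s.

100010100110101

s1 (pos 1,3,5,7,9,11,13,15): 1⊕0⊕0⊕1⊕0⊕1⊕1⊕1 = 1
s2 (pos 2,3,6,7,10,11,14,15): 0⊕0⊕0⊕1⊕1⊕1⊕0⊕1 = 0
s4 (pos 4,5,6,7,12,13,14,15): 0⊕0⊕0⊕1⊕0⊕1⊕0⊕1 = 1
s8 (pos 8,9,10,11,12,13,14,15): 0⊕0⊕1⊕1⊕0⊕1⊕0⊕1 = 0
Syndrome s8…s1 = 0101 → error at position 5.
Flip position 5: 100000100110101 → 100010100110101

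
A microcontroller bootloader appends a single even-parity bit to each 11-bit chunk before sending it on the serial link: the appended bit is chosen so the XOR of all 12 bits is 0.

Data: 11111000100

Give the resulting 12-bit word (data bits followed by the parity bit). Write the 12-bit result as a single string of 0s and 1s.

111110001000

XOR of the 11 data bits: 1⊕1⊕1⊕1⊕1⊕0⊕0⊕0⊕1⊕0⊕0 = 0
Parity bit = 0 (so all 12 bits XOR to 0).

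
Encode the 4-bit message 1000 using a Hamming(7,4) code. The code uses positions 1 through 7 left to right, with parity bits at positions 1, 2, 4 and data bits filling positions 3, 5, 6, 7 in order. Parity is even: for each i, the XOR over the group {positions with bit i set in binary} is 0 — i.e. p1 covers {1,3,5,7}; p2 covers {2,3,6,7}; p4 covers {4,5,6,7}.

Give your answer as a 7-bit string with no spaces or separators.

Place data at non-parity positions: p1 p2 1 p4 0 0 0
p1 (pos 1,3,5,7): XOR of data positions = 1⊕0⊕0 = 1
p2 (pos 2,3,6,7): XOR of data positions = 1⊕0⊕0 = 1
p4 (pos 4,5,6,7): XOR of data positions = 0⊕0⊕0 = 0
Codeword: 1110000

1110000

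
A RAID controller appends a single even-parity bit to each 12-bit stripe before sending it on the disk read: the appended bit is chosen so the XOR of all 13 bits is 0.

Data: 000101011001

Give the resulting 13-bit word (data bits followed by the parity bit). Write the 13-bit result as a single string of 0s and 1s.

XOR of the 12 data bits: 0⊕0⊕0⊕1⊕0⊕1⊕0⊕1⊕1⊕0⊕0⊕1 = 1
Parity bit = 1 (so all 13 bits XOR to 0).

0001010110011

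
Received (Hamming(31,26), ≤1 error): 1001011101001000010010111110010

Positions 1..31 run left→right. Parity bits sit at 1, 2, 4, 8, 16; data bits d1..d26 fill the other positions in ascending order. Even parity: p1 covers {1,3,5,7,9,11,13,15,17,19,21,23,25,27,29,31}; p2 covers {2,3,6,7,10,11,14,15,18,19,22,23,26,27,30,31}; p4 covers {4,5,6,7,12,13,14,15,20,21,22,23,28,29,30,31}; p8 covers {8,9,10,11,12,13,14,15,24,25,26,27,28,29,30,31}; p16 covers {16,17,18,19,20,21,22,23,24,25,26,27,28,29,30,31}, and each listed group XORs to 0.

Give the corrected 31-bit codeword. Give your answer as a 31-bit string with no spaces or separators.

1001111101001000010010111110010

s1 (pos 1,3,5,7,9,11,13,15,17,19,21,23,25,27,29,31): 1⊕0⊕0⊕1⊕0⊕0⊕1⊕0⊕0⊕0⊕1⊕1⊕1⊕1⊕0⊕0 = 1
s2 (pos 2,3,6,7,10,11,14,15,18,19,22,23,26,27,30,31): 0⊕0⊕1⊕1⊕1⊕0⊕0⊕0⊕1⊕0⊕0⊕1⊕1⊕1⊕1⊕0 = 0
s4 (pos 4,5,6,7,12,13,14,15,20,21,22,23,28,29,30,31): 1⊕0⊕1⊕1⊕0⊕1⊕0⊕0⊕0⊕1⊕0⊕1⊕0⊕0⊕1⊕0 = 1
s8 (pos 8,9,10,11,12,13,14,15,24,25,26,27,28,29,30,31): 1⊕0⊕1⊕0⊕0⊕1⊕0⊕0⊕1⊕1⊕1⊕1⊕0⊕0⊕1⊕0 = 0
s16 (pos 16,17,18,19,20,21,22,23,24,25,26,27,28,29,30,31): 0⊕0⊕1⊕0⊕0⊕1⊕0⊕1⊕1⊕1⊕1⊕1⊕0⊕0⊕1⊕0 = 0
Syndrome s16…s1 = 00101 → error at position 5.
Flip position 5: 1001011101001000010010111110010 → 1001111101001000010010111110010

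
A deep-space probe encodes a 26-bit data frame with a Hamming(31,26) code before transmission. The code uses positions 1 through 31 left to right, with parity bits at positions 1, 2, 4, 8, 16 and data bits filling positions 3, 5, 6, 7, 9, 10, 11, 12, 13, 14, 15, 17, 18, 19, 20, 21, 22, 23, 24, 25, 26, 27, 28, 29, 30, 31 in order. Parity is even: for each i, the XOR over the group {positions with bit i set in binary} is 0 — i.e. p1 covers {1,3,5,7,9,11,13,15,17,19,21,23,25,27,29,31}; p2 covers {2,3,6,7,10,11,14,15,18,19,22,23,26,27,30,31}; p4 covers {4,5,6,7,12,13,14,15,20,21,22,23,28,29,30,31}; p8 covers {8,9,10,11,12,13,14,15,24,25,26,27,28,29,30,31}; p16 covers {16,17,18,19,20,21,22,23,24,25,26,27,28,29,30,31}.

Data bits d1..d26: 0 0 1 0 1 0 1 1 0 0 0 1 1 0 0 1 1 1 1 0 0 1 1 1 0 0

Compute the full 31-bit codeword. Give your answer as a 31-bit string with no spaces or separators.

1001010110110001110011110011100

Place data at non-parity positions: p1 p2 0 p4 0 1 0 p8 1 0 1 1 0 0 0 p16 1 1 0 0 1 1 1 1 0 0 1 1 1 0 0
p1 (pos 1,3,5,7,9,11,13,15,17,19,21,23,25,27,29,31): XOR of data positions = 0⊕0⊕0⊕1⊕1⊕0⊕0⊕1⊕0⊕1⊕1⊕0⊕1⊕1⊕0 = 1
p2 (pos 2,3,6,7,10,11,14,15,18,19,22,23,26,27,30,31): XOR of data positions = 0⊕1⊕0⊕0⊕1⊕0⊕0⊕1⊕0⊕1⊕1⊕0⊕1⊕0⊕0 = 0
p4 (pos 4,5,6,7,12,13,14,15,20,21,22,23,28,29,30,31): XOR of data positions = 0⊕1⊕0⊕1⊕0⊕0⊕0⊕0⊕1⊕1⊕1⊕1⊕1⊕0⊕0 = 1
p8 (pos 8,9,10,11,12,13,14,15,24,25,26,27,28,29,30,31): XOR of data positions = 1⊕0⊕1⊕1⊕0⊕0⊕0⊕1⊕0⊕0⊕1⊕1⊕1⊕0⊕0 = 1
p16 (pos 16,17,18,19,20,21,22,23,24,25,26,27,28,29,30,31): XOR of data positions = 1⊕1⊕0⊕0⊕1⊕1⊕1⊕1⊕0⊕0⊕1⊕1⊕1⊕0⊕0 = 1
Codeword: 1001010110110001110011110011100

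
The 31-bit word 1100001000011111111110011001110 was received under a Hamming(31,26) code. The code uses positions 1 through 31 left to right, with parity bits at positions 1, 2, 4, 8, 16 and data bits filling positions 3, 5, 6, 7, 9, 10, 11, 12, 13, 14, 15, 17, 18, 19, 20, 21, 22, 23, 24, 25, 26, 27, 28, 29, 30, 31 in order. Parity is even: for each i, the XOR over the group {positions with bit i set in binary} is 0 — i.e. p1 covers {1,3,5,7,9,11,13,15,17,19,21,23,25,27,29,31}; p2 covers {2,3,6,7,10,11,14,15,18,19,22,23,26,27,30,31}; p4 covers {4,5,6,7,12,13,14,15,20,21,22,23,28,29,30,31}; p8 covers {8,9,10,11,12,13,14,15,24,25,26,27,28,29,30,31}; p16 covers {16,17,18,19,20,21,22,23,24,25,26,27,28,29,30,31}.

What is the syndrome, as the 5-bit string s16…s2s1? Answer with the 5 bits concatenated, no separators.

s1 (pos 1,3,5,7,9,11,13,15,17,19,21,23,25,27,29,31): 1⊕0⊕0⊕1⊕0⊕0⊕1⊕1⊕1⊕1⊕1⊕0⊕1⊕0⊕1⊕0 = 1
s2 (pos 2,3,6,7,10,11,14,15,18,19,22,23,26,27,30,31): 1⊕0⊕0⊕1⊕0⊕0⊕1⊕1⊕1⊕1⊕0⊕0⊕0⊕0⊕1⊕0 = 1
s4 (pos 4,5,6,7,12,13,14,15,20,21,22,23,28,29,30,31): 0⊕0⊕0⊕1⊕1⊕1⊕1⊕1⊕1⊕1⊕0⊕0⊕1⊕1⊕1⊕0 = 0
s8 (pos 8,9,10,11,12,13,14,15,24,25,26,27,28,29,30,31): 0⊕0⊕0⊕0⊕1⊕1⊕1⊕1⊕1⊕1⊕0⊕0⊕1⊕1⊕1⊕0 = 1
s16 (pos 16,17,18,19,20,21,22,23,24,25,26,27,28,29,30,31): 1⊕1⊕1⊕1⊕1⊕1⊕0⊕0⊕1⊕1⊕0⊕0⊕1⊕1⊕1⊕0 = 1
Syndrome s16…s1 = 11011 → error at position 27.

11011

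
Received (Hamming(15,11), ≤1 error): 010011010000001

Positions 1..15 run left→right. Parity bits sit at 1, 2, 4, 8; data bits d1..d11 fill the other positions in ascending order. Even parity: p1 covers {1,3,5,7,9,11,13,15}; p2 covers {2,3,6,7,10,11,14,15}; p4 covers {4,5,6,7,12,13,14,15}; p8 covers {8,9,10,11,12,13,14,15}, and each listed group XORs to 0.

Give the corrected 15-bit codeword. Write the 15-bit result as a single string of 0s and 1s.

s1 (pos 1,3,5,7,9,11,13,15): 0⊕0⊕1⊕0⊕0⊕0⊕0⊕1 = 0
s2 (pos 2,3,6,7,10,11,14,15): 1⊕0⊕1⊕0⊕0⊕0⊕0⊕1 = 1
s4 (pos 4,5,6,7,12,13,14,15): 0⊕1⊕1⊕0⊕0⊕0⊕0⊕1 = 1
s8 (pos 8,9,10,11,12,13,14,15): 1⊕0⊕0⊕0⊕0⊕0⊕0⊕1 = 0
Syndrome s8…s1 = 0110 → error at position 6.
Flip position 6: 010011010000001 → 010010010000001

010010010000001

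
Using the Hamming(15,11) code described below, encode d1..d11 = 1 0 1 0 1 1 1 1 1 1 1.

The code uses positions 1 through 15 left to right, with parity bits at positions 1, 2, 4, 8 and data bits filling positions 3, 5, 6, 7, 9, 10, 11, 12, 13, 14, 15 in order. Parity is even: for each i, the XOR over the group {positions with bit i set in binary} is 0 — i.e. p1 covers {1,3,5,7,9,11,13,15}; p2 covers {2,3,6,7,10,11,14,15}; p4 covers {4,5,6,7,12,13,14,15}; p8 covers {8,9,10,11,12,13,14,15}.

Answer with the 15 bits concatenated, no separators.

Place data at non-parity positions: p1 p2 1 p4 0 1 0 p8 1 1 1 1 1 1 1
p1 (pos 1,3,5,7,9,11,13,15): XOR of data positions = 1⊕0⊕0⊕1⊕1⊕1⊕1 = 1
p2 (pos 2,3,6,7,10,11,14,15): XOR of data positions = 1⊕1⊕0⊕1⊕1⊕1⊕1 = 0
p4 (pos 4,5,6,7,12,13,14,15): XOR of data positions = 0⊕1⊕0⊕1⊕1⊕1⊕1 = 1
p8 (pos 8,9,10,11,12,13,14,15): XOR of data positions = 1⊕1⊕1⊕1⊕1⊕1⊕1 = 1
Codeword: 101101011111111

101101011111111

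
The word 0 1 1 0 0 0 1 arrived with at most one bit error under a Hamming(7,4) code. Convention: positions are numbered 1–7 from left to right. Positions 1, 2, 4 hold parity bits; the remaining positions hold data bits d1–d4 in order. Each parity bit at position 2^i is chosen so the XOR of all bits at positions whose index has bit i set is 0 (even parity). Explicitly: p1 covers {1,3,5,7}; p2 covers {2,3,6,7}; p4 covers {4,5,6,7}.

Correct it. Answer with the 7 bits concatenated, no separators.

0110011

s1 (pos 1,3,5,7): 0⊕1⊕0⊕1 = 0
s2 (pos 2,3,6,7): 1⊕1⊕0⊕1 = 1
s4 (pos 4,5,6,7): 0⊕0⊕0⊕1 = 1
Syndrome s4…s1 = 110 → error at position 6.
Flip position 6: 0110001 → 0110011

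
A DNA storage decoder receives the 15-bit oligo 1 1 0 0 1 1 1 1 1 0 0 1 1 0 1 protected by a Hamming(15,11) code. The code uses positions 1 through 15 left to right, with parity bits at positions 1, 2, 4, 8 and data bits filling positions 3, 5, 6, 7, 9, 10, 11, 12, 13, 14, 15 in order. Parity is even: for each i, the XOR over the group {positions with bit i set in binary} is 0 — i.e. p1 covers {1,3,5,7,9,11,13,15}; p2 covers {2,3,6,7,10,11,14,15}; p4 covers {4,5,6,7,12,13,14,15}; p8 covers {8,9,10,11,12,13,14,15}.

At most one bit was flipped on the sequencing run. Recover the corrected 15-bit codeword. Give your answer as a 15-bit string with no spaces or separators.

s1 (pos 1,3,5,7,9,11,13,15): 1⊕0⊕1⊕1⊕1⊕0⊕1⊕1 = 0
s2 (pos 2,3,6,7,10,11,14,15): 1⊕0⊕1⊕1⊕0⊕0⊕0⊕1 = 0
s4 (pos 4,5,6,7,12,13,14,15): 0⊕1⊕1⊕1⊕1⊕1⊕0⊕1 = 0
s8 (pos 8,9,10,11,12,13,14,15): 1⊕1⊕0⊕0⊕1⊕1⊕0⊕1 = 1
Syndrome s8…s1 = 1000 → error at position 8.
Flip position 8: 110011111001101 → 110011101001101

110011101001101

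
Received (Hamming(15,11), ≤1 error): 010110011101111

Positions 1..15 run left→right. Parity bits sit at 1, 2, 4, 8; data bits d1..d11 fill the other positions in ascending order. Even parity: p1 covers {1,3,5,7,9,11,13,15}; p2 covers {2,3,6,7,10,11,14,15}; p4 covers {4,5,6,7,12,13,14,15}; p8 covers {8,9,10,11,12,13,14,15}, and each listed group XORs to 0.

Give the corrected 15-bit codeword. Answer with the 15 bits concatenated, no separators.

s1 (pos 1,3,5,7,9,11,13,15): 0⊕0⊕1⊕0⊕1⊕0⊕1⊕1 = 0
s2 (pos 2,3,6,7,10,11,14,15): 1⊕0⊕0⊕0⊕1⊕0⊕1⊕1 = 0
s4 (pos 4,5,6,7,12,13,14,15): 1⊕1⊕0⊕0⊕1⊕1⊕1⊕1 = 0
s8 (pos 8,9,10,11,12,13,14,15): 1⊕1⊕1⊕0⊕1⊕1⊕1⊕1 = 1
Syndrome s8…s1 = 1000 → error at position 8.
Flip position 8: 010110011101111 → 010110001101111

010110001101111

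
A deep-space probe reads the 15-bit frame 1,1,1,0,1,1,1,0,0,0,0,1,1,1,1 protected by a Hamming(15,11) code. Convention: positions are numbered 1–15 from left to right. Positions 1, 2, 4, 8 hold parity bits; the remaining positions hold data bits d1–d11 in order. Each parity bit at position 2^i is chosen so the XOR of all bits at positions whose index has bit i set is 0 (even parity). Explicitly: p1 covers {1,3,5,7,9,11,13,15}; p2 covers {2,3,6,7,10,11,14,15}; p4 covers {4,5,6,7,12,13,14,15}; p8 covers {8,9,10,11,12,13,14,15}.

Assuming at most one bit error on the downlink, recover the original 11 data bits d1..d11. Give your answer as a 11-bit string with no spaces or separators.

s1 (pos 1,3,5,7,9,11,13,15): 1⊕1⊕1⊕1⊕0⊕0⊕1⊕1 = 0
s2 (pos 2,3,6,7,10,11,14,15): 1⊕1⊕1⊕1⊕0⊕0⊕1⊕1 = 0
s4 (pos 4,5,6,7,12,13,14,15): 0⊕1⊕1⊕1⊕1⊕1⊕1⊕1 = 1
s8 (pos 8,9,10,11,12,13,14,15): 0⊕0⊕0⊕0⊕1⊕1⊕1⊕1 = 0
Syndrome s8…s1 = 0100 → error at position 4.
Flip position 4: 111011100001111 → 111111100001111
Read data bits from positions 3,5,6,7,9,10,11,12,13,14,15: 11110001111

11110001111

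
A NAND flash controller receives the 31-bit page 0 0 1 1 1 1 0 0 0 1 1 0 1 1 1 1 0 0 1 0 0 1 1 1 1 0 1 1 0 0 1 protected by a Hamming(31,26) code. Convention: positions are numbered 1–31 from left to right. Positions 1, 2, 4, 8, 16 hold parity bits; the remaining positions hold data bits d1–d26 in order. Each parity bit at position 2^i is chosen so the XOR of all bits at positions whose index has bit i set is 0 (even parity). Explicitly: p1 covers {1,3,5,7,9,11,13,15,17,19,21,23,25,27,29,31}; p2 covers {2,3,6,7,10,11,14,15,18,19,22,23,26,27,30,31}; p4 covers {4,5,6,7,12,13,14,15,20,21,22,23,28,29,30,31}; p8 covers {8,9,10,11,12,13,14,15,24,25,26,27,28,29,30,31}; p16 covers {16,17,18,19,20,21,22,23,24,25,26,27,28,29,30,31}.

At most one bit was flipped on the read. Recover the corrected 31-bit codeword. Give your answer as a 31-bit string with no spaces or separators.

0011110001101111011001111011001

s1 (pos 1,3,5,7,9,11,13,15,17,19,21,23,25,27,29,31): 0⊕1⊕1⊕0⊕0⊕1⊕1⊕1⊕0⊕1⊕0⊕1⊕1⊕1⊕0⊕1 = 0
s2 (pos 2,3,6,7,10,11,14,15,18,19,22,23,26,27,30,31): 0⊕1⊕1⊕0⊕1⊕1⊕1⊕1⊕0⊕1⊕1⊕1⊕0⊕1⊕0⊕1 = 1
s4 (pos 4,5,6,7,12,13,14,15,20,21,22,23,28,29,30,31): 1⊕1⊕1⊕0⊕0⊕1⊕1⊕1⊕0⊕0⊕1⊕1⊕1⊕0⊕0⊕1 = 0
s8 (pos 8,9,10,11,12,13,14,15,24,25,26,27,28,29,30,31): 0⊕0⊕1⊕1⊕0⊕1⊕1⊕1⊕1⊕1⊕0⊕1⊕1⊕0⊕0⊕1 = 0
s16 (pos 16,17,18,19,20,21,22,23,24,25,26,27,28,29,30,31): 1⊕0⊕0⊕1⊕0⊕0⊕1⊕1⊕1⊕1⊕0⊕1⊕1⊕0⊕0⊕1 = 1
Syndrome s16…s1 = 10010 → error at position 18.
Flip position 18: 0011110001101111001001111011001 → 0011110001101111011001111011001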